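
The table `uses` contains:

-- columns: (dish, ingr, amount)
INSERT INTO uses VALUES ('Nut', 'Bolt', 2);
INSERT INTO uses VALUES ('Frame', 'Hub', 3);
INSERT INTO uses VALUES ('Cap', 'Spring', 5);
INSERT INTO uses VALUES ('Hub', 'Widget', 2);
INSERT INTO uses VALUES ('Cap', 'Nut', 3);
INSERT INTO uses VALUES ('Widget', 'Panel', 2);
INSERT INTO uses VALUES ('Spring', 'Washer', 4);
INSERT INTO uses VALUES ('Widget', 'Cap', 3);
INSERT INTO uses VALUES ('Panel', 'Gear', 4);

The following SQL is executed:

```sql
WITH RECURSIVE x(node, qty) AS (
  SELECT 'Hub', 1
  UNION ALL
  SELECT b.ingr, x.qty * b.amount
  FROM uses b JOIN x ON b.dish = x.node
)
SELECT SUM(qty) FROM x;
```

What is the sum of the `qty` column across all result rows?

Base: (Hub, qty=1).
Iteration 1: components of {Hub} -> Widget = 1*2 = 2.
Iteration 2: components of {Widget} -> Cap = 2*3 = 6, Panel = 2*2 = 4.
Iteration 3: components of {Cap,Panel} -> Gear = 4*4 = 16, Nut = 6*3 = 18, Spring = 6*5 = 30.
Iteration 4: components of {Gear,Nut,Spring} -> Bolt = 18*2 = 36, Washer = 30*4 = 120.
Iteration 5: no further components; recursion stops.
SUM(qty) = 1 + 2 + 6 + 4 + 30 + 18 + 16 + 120 + 36 = 233.

233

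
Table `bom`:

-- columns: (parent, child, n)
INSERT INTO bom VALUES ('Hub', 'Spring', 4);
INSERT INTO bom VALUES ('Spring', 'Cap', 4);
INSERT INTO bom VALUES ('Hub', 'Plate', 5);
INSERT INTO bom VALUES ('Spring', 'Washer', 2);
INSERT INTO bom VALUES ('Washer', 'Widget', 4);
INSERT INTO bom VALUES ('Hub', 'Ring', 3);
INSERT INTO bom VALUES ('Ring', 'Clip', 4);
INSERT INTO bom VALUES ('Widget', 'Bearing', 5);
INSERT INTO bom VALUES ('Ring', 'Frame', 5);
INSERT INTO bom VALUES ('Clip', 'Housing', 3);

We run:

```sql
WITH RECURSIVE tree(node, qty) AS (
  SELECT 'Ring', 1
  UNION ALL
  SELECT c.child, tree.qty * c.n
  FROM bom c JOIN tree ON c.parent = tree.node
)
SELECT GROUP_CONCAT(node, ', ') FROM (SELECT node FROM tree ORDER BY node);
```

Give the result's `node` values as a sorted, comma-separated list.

Base: (Ring, qty=1).
Iteration 1: components of {Ring} -> Clip = 1*4 = 4, Frame = 1*5 = 5.
Iteration 2: components of {Clip,Frame} -> Housing = 4*3 = 12.
Iteration 3: no further components; recursion stops.

Clip, Frame, Housing, Ring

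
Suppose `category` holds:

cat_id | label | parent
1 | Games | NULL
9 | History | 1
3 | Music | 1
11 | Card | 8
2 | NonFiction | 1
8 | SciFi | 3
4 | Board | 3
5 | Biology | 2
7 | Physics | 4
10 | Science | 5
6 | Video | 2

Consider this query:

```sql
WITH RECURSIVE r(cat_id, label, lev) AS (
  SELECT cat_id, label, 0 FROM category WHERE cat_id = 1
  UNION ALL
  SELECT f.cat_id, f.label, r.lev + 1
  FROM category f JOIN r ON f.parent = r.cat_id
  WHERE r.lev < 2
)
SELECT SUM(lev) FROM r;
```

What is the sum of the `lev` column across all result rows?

Base: cat_id=1 (Games) at lev 0.
Iteration 1: rows with parent in {1} -> NonFiction (id 2, lev 1), Music (id 3, lev 1), History (id 9, lev 1).
Iteration 2: rows with parent in {2,3,9} -> Board (id 4, lev 2), Biology (id 5, lev 2), Video (id 6, lev 2), SciFi (id 8, lev 2).
Iteration 3: lev < 2 fails for all current rows; recursion stops.
SUM(lev) = 0 + 1 + 1 + 1 + 2 + 2 + 2 + 2 = 11.

11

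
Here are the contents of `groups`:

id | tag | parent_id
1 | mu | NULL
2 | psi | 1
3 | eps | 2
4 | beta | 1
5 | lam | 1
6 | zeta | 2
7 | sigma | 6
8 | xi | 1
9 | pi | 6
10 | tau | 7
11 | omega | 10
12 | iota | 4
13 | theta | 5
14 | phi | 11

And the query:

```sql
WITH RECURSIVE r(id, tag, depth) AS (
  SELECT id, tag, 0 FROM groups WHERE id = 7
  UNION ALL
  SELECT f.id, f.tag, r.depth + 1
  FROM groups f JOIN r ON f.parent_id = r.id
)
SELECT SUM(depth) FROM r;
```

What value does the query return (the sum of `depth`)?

6

Base: id=7 (sigma) at depth 0.
Iteration 1: rows with parent_id in {7} -> tau (id 10, depth 1).
Iteration 2: rows with parent_id in {10} -> omega (id 11, depth 2).
Iteration 3: rows with parent_id in {11} -> phi (id 14, depth 3).
Iteration 4: no rows with parent_id in {14}; recursion stops.
SUM(depth) = 0 + 1 + 2 + 3 = 6.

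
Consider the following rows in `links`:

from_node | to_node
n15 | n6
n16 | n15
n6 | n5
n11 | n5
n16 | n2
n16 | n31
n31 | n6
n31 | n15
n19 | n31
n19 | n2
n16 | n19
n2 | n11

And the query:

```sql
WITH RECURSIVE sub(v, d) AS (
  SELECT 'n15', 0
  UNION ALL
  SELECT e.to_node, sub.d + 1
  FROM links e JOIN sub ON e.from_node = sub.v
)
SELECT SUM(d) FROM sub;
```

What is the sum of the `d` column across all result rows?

Base: (n15, d=0).
Iteration 1: edges from {n15} -> (n6, d=1).
Iteration 2: edges from {n6} -> (n5, d=2).
Iteration 3: no outgoing edges from {n5}; recursion stops.
SUM(d) = 0 + 1 + 2 = 3.

3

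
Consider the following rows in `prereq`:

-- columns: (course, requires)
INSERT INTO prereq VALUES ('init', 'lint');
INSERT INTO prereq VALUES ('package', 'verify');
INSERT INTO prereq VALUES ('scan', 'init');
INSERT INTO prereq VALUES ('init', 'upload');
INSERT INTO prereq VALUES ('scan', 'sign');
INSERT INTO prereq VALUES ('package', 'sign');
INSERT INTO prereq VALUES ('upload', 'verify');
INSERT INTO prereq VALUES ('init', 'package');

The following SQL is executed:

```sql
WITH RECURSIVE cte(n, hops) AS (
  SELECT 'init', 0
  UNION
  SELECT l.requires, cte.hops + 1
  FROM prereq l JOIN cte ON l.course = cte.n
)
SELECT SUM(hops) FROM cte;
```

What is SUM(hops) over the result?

7

Base: (init, hops=0).
Iteration 1: edges from {init} -> (lint, hops=1), (package, hops=1), (upload, hops=1).
Iteration 2: edges from {lint,package,upload} -> (sign, hops=2), (verify, hops=2). [UNION drops 1 duplicate row(s)]
Iteration 3: no outgoing edges from {sign,verify}; recursion stops.
SUM(hops) = 0 + 1 + 1 + 1 + 2 + 2 = 7.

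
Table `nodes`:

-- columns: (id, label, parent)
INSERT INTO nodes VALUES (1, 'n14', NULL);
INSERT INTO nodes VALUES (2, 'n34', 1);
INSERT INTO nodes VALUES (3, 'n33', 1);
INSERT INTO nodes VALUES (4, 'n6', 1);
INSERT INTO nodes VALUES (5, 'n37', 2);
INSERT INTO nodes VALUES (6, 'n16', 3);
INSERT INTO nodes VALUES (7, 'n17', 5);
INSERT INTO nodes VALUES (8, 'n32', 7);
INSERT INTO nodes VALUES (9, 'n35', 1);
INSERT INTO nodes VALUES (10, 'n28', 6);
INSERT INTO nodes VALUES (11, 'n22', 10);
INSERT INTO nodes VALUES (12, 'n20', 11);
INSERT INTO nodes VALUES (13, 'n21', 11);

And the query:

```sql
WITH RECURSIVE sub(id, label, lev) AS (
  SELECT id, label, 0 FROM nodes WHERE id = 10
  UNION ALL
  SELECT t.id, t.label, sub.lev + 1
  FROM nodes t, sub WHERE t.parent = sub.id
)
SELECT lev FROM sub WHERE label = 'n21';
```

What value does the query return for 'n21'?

Base: id=10 (n28) at lev 0.
Iteration 1: rows with parent in {10} -> n22 (id 11, lev 1).
Iteration 2: rows with parent in {11} -> n20 (id 12, lev 2), n21 (id 13, lev 2).
Iteration 3: no rows with parent in {12,13}; recursion stops.

2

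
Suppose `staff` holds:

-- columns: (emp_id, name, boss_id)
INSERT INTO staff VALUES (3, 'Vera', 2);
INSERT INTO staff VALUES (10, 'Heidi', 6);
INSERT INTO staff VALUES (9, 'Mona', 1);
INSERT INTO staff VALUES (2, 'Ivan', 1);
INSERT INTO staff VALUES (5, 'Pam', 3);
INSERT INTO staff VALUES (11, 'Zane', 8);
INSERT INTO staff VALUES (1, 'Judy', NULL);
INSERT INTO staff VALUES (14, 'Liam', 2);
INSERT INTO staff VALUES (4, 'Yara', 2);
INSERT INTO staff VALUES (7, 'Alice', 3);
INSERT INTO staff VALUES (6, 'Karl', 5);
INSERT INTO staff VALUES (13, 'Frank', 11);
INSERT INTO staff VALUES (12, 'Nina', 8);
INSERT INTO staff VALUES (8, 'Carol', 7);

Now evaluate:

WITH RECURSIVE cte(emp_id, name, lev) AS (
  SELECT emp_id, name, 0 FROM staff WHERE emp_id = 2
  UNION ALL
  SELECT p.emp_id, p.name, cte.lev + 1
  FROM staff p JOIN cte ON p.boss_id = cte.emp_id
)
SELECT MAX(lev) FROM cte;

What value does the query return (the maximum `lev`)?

5

Base: emp_id=2 (Ivan) at lev 0.
Iteration 1: rows with boss_id in {2} -> Vera (id 3, lev 1), Yara (id 4, lev 1), Liam (id 14, lev 1).
Iteration 2: rows with boss_id in {3,4,14} -> Pam (id 5, lev 2), Alice (id 7, lev 2).
Iteration 3: rows with boss_id in {5,7} -> Karl (id 6, lev 3), Carol (id 8, lev 3).
Iteration 4: rows with boss_id in {6,8} -> Heidi (id 10, lev 4), Zane (id 11, lev 4), Nina (id 12, lev 4).
Iteration 5: rows with boss_id in {10,11,12} -> Frank (id 13, lev 5).
Iteration 6: no rows with boss_id in {13}; recursion stops.
lev values: 0, 1, 1, 1, 2, 2, 3, 3, 4, 4, 4, 5; the maximum is 5.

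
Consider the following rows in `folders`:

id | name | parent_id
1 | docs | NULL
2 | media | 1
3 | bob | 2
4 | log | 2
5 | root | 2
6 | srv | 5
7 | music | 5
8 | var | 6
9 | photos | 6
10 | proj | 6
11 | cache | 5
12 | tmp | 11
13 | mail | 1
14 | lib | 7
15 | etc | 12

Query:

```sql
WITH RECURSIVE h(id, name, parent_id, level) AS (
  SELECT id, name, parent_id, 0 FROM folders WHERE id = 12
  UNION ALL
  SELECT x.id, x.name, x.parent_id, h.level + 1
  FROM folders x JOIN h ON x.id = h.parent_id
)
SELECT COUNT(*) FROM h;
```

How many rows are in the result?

5

Base: id=12 (tmp), parent_id=11, level 0.
Iteration 1: join on id=11 -> cache (id 11, parent_id=5, level 1).
Iteration 2: join on id=5 -> root (id 5, parent_id=2, level 2).
Iteration 3: join on id=2 -> media (id 2, parent_id=1, level 3).
Iteration 4: join on id=1 -> docs (id 1, parent_id=NULL, level 4).
Iteration 5: parent_id is NULL; no match; recursion stops.
Total rows emitted: 5.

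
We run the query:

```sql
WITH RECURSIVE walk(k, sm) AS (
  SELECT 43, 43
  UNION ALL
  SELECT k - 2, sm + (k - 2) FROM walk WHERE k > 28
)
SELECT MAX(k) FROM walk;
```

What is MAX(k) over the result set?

43

Base: k=43, sm=43.
Iteration 1: 43 > 28 holds -> k = 43 - 2 = 41, sm = 43 + 41 = 84.
Iteration 2: 41 > 28 holds -> k = 41 - 2 = 39, sm = 84 + 39 = 123.
Iteration 3: 39 > 28 holds -> k = 39 - 2 = 37, sm = 123 + 37 = 160.
Iteration 4: 37 > 28 holds -> k = 37 - 2 = 35, sm = 160 + 35 = 195.
Iteration 5: 35 > 28 holds -> k = 35 - 2 = 33, sm = 195 + 33 = 228.
Iteration 6: 33 > 28 holds -> k = 33 - 2 = 31, sm = 228 + 31 = 259.
Iteration 7: 31 > 28 holds -> k = 31 - 2 = 29, sm = 259 + 29 = 288.
Iteration 8: 29 > 28 holds -> k = 29 - 2 = 27, sm = 288 + 27 = 315.
Iteration 9: 27 > 28 fails; recursion stops.
k values: 43, 41, 39, 37, 35, 33, 31, 29, 27; the maximum is 43.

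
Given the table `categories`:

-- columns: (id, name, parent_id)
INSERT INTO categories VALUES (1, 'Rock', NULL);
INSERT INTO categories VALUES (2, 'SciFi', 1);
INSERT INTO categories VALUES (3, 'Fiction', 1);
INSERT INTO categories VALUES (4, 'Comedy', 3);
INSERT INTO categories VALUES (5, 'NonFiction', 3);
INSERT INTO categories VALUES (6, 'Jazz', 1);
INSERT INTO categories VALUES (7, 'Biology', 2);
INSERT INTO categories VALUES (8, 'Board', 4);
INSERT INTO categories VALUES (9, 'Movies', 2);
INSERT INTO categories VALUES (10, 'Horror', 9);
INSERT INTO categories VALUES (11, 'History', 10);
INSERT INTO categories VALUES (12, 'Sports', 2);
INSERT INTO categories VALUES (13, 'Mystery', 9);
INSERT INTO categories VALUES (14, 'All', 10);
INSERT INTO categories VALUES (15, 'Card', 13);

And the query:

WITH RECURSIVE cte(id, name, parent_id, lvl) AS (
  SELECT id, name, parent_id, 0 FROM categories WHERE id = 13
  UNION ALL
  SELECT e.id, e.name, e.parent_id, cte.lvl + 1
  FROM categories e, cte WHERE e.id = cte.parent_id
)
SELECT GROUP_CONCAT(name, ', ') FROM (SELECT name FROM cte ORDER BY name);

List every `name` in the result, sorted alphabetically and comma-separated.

Base: id=13 (Mystery), parent_id=9, lvl 0.
Iteration 1: join on id=9 -> Movies (id 9, parent_id=2, lvl 1).
Iteration 2: join on id=2 -> SciFi (id 2, parent_id=1, lvl 2).
Iteration 3: join on id=1 -> Rock (id 1, parent_id=NULL, lvl 3).
Iteration 4: parent_id is NULL; no match; recursion stops.

Movies, Mystery, Rock, SciFi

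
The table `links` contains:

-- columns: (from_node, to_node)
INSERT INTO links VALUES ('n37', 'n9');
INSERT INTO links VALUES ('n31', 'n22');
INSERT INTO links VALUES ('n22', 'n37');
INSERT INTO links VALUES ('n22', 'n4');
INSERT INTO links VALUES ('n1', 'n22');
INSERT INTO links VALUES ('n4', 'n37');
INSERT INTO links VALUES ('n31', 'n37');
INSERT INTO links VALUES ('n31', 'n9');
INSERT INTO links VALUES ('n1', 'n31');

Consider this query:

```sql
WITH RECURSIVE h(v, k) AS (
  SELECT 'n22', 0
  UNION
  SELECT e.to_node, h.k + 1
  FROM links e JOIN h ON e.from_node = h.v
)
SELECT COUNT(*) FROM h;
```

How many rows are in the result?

6

Base: (n22, k=0).
Iteration 1: edges from {n22} -> (n37, k=1), (n4, k=1).
Iteration 2: edges from {n37,n4} -> (n37, k=2), (n9, k=2).
Iteration 3: edges from {n37,n9} -> (n9, k=3).
Iteration 4: no outgoing edges from {n9}; recursion stops.
Total rows emitted: 6.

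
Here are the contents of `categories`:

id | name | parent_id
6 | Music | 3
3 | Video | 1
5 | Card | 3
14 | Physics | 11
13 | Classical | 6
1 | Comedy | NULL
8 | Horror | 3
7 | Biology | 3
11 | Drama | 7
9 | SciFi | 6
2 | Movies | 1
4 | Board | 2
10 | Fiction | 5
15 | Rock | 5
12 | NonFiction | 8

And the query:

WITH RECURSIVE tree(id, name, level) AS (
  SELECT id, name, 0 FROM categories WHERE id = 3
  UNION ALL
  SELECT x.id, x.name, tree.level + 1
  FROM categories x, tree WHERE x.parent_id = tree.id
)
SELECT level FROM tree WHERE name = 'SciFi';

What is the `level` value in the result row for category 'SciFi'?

Base: id=3 (Video) at level 0.
Iteration 1: rows with parent_id in {3} -> Card (id 5, level 1), Music (id 6, level 1), Biology (id 7, level 1), Horror (id 8, level 1).
Iteration 2: rows with parent_id in {5,6,7,8} -> SciFi (id 9, level 2), Fiction (id 10, level 2), Drama (id 11, level 2), NonFiction (id 12, level 2), Classical (id 13, level 2), Rock (id 15, level 2).
Iteration 3: rows with parent_id in {9,10,11,12,13,15} -> Physics (id 14, level 3).
Iteration 4: no rows with parent_id in {14}; recursion stops.

2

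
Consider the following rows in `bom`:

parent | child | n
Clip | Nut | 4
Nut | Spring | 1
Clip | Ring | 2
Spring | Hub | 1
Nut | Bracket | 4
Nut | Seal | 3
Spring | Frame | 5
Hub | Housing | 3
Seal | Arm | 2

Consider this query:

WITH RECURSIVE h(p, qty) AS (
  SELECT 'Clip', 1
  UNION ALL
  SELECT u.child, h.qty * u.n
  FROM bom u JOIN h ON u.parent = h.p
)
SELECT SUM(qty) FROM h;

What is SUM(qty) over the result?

Base: (Clip, qty=1).
Iteration 1: components of {Clip} -> Nut = 1*4 = 4, Ring = 1*2 = 2.
Iteration 2: components of {Nut,Ring} -> Bracket = 4*4 = 16, Seal = 4*3 = 12, Spring = 4*1 = 4.
Iteration 3: components of {Bracket,Seal,Spring} -> Arm = 12*2 = 24, Frame = 4*5 = 20, Hub = 4*1 = 4.
Iteration 4: components of {Arm,Frame,Hub} -> Housing = 4*3 = 12.
Iteration 5: no further components; recursion stops.
SUM(qty) = 1 + 4 + 2 + 4 + 16 + 12 + 4 + 20 + 24 + 12 = 99.

99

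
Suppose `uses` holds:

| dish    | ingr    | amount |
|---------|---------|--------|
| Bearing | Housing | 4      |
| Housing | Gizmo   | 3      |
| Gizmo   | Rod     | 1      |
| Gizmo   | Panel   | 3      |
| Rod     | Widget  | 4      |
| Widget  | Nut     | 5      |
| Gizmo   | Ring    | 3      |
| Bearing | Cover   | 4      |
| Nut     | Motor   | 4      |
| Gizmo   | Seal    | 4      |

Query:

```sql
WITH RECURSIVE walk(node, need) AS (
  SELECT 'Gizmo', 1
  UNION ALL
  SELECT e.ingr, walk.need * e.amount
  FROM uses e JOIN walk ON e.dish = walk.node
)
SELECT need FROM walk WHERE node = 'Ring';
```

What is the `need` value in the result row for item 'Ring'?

3

Base: (Gizmo, need=1).
Iteration 1: components of {Gizmo} -> Panel = 1*3 = 3, Ring = 1*3 = 3, Rod = 1*1 = 1, Seal = 1*4 = 4.
Iteration 2: components of {Panel,Ring,Rod,Seal} -> Widget = 1*4 = 4.
Iteration 3: components of {Widget} -> Nut = 4*5 = 20.
Iteration 4: components of {Nut} -> Motor = 20*4 = 80.
Iteration 5: no further components; recursion stops.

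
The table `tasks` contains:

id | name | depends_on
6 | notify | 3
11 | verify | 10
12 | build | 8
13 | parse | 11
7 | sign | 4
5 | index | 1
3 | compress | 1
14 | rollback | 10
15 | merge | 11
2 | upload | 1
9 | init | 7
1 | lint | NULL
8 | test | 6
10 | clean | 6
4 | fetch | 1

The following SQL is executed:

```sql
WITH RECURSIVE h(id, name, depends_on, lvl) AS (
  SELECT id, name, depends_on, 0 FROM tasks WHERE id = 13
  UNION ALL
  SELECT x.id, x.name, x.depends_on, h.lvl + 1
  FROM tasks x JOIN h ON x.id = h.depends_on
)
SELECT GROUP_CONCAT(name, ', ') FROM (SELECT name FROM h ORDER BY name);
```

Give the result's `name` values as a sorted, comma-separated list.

clean, compress, lint, notify, parse, verify

Base: id=13 (parse), depends_on=11, lvl 0.
Iteration 1: join on id=11 -> verify (id 11, depends_on=10, lvl 1).
Iteration 2: join on id=10 -> clean (id 10, depends_on=6, lvl 2).
Iteration 3: join on id=6 -> notify (id 6, depends_on=3, lvl 3).
Iteration 4: join on id=3 -> compress (id 3, depends_on=1, lvl 4).
Iteration 5: join on id=1 -> lint (id 1, depends_on=NULL, lvl 5).
Iteration 6: depends_on is NULL; no match; recursion stops.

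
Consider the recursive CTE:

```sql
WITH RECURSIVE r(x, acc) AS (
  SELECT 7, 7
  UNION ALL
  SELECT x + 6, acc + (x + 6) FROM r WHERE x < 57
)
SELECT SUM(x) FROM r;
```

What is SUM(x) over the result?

340

Base: x=7, acc=7.
Iteration 1: 7 < 57 holds -> x = 7 + 6 = 13, acc = 7 + 13 = 20.
Iteration 2: 13 < 57 holds -> x = 13 + 6 = 19, acc = 20 + 19 = 39.
Iteration 3: 19 < 57 holds -> x = 19 + 6 = 25, acc = 39 + 25 = 64.
Iteration 4: 25 < 57 holds -> x = 25 + 6 = 31, acc = 64 + 31 = 95.
Iteration 5: 31 < 57 holds -> x = 31 + 6 = 37, acc = 95 + 37 = 132.
Iteration 6: 37 < 57 holds -> x = 37 + 6 = 43, acc = 132 + 43 = 175.
Iteration 7: 43 < 57 holds -> x = 43 + 6 = 49, acc = 175 + 49 = 224.
Iteration 8: 49 < 57 holds -> x = 49 + 6 = 55, acc = 224 + 55 = 279.
Iteration 9: 55 < 57 holds -> x = 55 + 6 = 61, acc = 279 + 61 = 340.
Iteration 10: 61 < 57 fails; recursion stops.
SUM(x) = 7 + 13 + 19 + 25 + 31 + 37 + 43 + 49 + 55 + 61 = 340.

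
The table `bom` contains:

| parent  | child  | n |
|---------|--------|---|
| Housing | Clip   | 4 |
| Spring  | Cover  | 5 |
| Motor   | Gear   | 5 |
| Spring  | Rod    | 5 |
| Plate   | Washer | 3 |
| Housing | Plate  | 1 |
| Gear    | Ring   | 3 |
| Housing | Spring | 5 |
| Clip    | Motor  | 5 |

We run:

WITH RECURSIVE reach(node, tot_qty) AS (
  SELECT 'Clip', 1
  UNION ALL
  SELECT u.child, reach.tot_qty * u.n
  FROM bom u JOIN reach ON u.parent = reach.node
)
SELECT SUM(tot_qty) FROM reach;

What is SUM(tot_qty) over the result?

Base: (Clip, tot_qty=1).
Iteration 1: components of {Clip} -> Motor = 1*5 = 5.
Iteration 2: components of {Motor} -> Gear = 5*5 = 25.
Iteration 3: components of {Gear} -> Ring = 25*3 = 75.
Iteration 4: no further components; recursion stops.
SUM(tot_qty) = 1 + 5 + 25 + 75 = 106.

106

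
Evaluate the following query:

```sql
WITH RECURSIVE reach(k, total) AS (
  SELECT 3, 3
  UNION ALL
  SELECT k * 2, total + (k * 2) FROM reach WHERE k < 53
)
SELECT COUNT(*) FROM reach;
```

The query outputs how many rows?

Base: k=3, total=3.
Iteration 1: 3 < 53 holds -> k = 3 * 2 = 6, total = 3 + 6 = 9.
Iteration 2: 6 < 53 holds -> k = 6 * 2 = 12, total = 9 + 12 = 21.
Iteration 3: 12 < 53 holds -> k = 12 * 2 = 24, total = 21 + 24 = 45.
Iteration 4: 24 < 53 holds -> k = 24 * 2 = 48, total = 45 + 48 = 93.
Iteration 5: 48 < 53 holds -> k = 48 * 2 = 96, total = 93 + 96 = 189.
Iteration 6: 96 < 53 fails; recursion stops.
Total rows emitted: 6.

6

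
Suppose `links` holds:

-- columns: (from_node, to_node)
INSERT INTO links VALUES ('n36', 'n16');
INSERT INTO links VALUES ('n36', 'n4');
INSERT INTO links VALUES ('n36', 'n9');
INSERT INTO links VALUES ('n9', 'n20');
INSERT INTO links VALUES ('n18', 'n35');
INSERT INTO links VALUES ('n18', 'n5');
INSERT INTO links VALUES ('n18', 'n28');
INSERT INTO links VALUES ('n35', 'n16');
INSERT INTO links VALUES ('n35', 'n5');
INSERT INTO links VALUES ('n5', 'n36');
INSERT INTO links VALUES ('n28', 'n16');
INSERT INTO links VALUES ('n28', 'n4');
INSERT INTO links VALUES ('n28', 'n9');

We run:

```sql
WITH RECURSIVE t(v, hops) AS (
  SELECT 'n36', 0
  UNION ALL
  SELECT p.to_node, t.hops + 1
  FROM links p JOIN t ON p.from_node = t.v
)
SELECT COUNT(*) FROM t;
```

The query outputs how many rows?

5

Base: (n36, hops=0).
Iteration 1: edges from {n36} -> (n16, hops=1), (n4, hops=1), (n9, hops=1).
Iteration 2: edges from {n16,n4,n9} -> (n20, hops=2).
Iteration 3: no outgoing edges from {n20}; recursion stops.
Total rows emitted: 5.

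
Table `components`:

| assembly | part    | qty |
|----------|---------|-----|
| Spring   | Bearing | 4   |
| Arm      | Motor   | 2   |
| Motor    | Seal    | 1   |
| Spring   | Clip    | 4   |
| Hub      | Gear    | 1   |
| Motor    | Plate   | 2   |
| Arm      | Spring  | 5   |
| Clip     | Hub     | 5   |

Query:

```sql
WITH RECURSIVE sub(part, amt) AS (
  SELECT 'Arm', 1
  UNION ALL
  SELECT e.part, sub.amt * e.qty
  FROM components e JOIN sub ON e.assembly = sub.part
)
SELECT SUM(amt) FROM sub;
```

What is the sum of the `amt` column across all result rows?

Base: (Arm, amt=1).
Iteration 1: components of {Arm} -> Motor = 1*2 = 2, Spring = 1*5 = 5.
Iteration 2: components of {Motor,Spring} -> Bearing = 5*4 = 20, Clip = 5*4 = 20, Plate = 2*2 = 4, Seal = 2*1 = 2.
Iteration 3: components of {Bearing,Clip,Plate,Seal} -> Hub = 20*5 = 100.
Iteration 4: components of {Hub} -> Gear = 100*1 = 100.
Iteration 5: no further components; recursion stops.
SUM(amt) = 1 + 5 + 2 + 20 + 20 + 4 + 2 + 100 + 100 = 254.

254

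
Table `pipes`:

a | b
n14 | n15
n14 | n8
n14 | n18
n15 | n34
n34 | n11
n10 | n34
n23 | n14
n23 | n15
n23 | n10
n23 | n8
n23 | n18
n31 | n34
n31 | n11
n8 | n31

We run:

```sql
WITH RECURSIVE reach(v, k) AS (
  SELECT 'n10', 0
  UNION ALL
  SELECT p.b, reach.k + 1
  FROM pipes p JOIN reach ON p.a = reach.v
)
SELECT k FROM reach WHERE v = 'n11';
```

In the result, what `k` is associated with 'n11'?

Base: (n10, k=0).
Iteration 1: edges from {n10} -> (n34, k=1).
Iteration 2: edges from {n34} -> (n11, k=2).
Iteration 3: no outgoing edges from {n11}; recursion stops.

2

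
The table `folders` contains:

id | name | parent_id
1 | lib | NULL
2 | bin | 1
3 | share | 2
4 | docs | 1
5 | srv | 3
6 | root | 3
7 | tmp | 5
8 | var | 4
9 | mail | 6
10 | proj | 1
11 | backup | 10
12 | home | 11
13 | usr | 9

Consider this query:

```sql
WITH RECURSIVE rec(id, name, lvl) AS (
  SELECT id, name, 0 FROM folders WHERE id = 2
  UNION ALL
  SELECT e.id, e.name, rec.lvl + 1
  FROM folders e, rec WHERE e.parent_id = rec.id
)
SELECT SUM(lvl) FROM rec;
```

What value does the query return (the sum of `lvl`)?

Base: id=2 (bin) at lvl 0.
Iteration 1: rows with parent_id in {2} -> share (id 3, lvl 1).
Iteration 2: rows with parent_id in {3} -> srv (id 5, lvl 2), root (id 6, lvl 2).
Iteration 3: rows with parent_id in {5,6} -> tmp (id 7, lvl 3), mail (id 9, lvl 3).
Iteration 4: rows with parent_id in {7,9} -> usr (id 13, lvl 4).
Iteration 5: no rows with parent_id in {13}; recursion stops.
SUM(lvl) = 0 + 1 + 2 + 2 + 3 + 3 + 4 = 15.

15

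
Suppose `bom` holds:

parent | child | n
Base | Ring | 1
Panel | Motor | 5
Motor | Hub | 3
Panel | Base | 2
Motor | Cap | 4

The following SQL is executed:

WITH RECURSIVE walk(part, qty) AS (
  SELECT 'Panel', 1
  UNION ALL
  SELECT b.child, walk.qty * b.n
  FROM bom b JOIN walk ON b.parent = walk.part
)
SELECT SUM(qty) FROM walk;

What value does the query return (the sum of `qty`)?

Base: (Panel, qty=1).
Iteration 1: components of {Panel} -> Base = 1*2 = 2, Motor = 1*5 = 5.
Iteration 2: components of {Base,Motor} -> Cap = 5*4 = 20, Hub = 5*3 = 15, Ring = 2*1 = 2.
Iteration 3: no further components; recursion stops.
SUM(qty) = 1 + 5 + 2 + 15 + 20 + 2 = 45.

45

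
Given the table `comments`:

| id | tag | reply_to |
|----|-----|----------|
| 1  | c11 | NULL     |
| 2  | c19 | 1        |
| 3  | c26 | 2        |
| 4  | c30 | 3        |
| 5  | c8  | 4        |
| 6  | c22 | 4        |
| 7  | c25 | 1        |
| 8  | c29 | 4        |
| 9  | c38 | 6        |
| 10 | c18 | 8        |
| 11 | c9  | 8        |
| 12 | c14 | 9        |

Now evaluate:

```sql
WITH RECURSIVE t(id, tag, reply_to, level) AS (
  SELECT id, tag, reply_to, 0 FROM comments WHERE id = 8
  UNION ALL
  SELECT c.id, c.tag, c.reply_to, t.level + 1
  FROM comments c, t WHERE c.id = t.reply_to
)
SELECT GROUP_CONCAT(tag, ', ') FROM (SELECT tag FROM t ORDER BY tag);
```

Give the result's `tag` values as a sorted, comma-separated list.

Base: id=8 (c29), reply_to=4, level 0.
Iteration 1: join on id=4 -> c30 (id 4, reply_to=3, level 1).
Iteration 2: join on id=3 -> c26 (id 3, reply_to=2, level 2).
Iteration 3: join on id=2 -> c19 (id 2, reply_to=1, level 3).
Iteration 4: join on id=1 -> c11 (id 1, reply_to=NULL, level 4).
Iteration 5: reply_to is NULL; no match; recursion stops.

c11, c19, c26, c29, c30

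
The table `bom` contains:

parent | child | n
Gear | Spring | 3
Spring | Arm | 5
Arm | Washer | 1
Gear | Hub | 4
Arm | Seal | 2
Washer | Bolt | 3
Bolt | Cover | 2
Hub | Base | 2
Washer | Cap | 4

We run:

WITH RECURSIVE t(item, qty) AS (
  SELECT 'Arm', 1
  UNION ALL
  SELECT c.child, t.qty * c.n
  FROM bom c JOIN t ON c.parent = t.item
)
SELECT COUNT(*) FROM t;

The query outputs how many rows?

6

Base: (Arm, qty=1).
Iteration 1: components of {Arm} -> Seal = 1*2 = 2, Washer = 1*1 = 1.
Iteration 2: components of {Seal,Washer} -> Bolt = 1*3 = 3, Cap = 1*4 = 4.
Iteration 3: components of {Bolt,Cap} -> Cover = 3*2 = 6.
Iteration 4: no further components; recursion stops.
Total rows emitted: 6.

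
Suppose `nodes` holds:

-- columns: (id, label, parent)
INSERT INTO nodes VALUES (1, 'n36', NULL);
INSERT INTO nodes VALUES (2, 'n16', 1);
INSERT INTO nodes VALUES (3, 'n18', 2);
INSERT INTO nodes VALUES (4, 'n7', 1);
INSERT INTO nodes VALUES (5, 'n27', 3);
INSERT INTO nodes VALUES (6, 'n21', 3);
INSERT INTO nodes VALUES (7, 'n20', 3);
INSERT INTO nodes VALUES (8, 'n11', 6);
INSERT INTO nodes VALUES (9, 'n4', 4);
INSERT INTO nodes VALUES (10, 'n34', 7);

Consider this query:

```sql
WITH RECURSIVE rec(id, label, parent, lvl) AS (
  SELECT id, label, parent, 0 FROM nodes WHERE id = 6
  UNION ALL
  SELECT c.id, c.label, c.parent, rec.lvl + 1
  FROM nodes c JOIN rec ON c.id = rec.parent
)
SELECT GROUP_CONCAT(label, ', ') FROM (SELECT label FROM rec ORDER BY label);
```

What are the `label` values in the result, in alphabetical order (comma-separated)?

n16, n18, n21, n36

Base: id=6 (n21), parent=3, lvl 0.
Iteration 1: join on id=3 -> n18 (id 3, parent=2, lvl 1).
Iteration 2: join on id=2 -> n16 (id 2, parent=1, lvl 2).
Iteration 3: join on id=1 -> n36 (id 1, parent=NULL, lvl 3).
Iteration 4: parent is NULL; no match; recursion stops.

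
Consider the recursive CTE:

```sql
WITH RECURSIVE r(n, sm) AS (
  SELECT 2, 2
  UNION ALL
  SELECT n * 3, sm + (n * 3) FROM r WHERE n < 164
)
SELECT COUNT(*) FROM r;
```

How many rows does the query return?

Base: n=2, sm=2.
Iteration 1: 2 < 164 holds -> n = 2 * 3 = 6, sm = 2 + 6 = 8.
Iteration 2: 6 < 164 holds -> n = 6 * 3 = 18, sm = 8 + 18 = 26.
Iteration 3: 18 < 164 holds -> n = 18 * 3 = 54, sm = 26 + 54 = 80.
Iteration 4: 54 < 164 holds -> n = 54 * 3 = 162, sm = 80 + 162 = 242.
Iteration 5: 162 < 164 holds -> n = 162 * 3 = 486, sm = 242 + 486 = 728.
Iteration 6: 486 < 164 fails; recursion stops.
Total rows emitted: 6.

6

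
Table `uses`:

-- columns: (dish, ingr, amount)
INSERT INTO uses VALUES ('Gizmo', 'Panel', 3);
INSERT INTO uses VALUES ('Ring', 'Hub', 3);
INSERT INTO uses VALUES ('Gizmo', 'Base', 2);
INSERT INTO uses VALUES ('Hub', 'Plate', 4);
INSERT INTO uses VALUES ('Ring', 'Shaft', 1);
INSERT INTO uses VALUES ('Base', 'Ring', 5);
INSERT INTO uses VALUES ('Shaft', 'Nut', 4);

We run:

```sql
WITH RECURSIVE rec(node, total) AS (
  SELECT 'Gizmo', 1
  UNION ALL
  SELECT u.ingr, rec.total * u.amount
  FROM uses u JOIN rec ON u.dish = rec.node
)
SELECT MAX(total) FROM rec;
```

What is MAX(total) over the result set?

Base: (Gizmo, total=1).
Iteration 1: components of {Gizmo} -> Base = 1*2 = 2, Panel = 1*3 = 3.
Iteration 2: components of {Base,Panel} -> Ring = 2*5 = 10.
Iteration 3: components of {Ring} -> Hub = 10*3 = 30, Shaft = 10*1 = 10.
Iteration 4: components of {Hub,Shaft} -> Nut = 10*4 = 40, Plate = 30*4 = 120.
Iteration 5: no further components; recursion stops.
total values: 1, 2, 3, 10, 30, 10, 120, 40; the maximum is 120.

120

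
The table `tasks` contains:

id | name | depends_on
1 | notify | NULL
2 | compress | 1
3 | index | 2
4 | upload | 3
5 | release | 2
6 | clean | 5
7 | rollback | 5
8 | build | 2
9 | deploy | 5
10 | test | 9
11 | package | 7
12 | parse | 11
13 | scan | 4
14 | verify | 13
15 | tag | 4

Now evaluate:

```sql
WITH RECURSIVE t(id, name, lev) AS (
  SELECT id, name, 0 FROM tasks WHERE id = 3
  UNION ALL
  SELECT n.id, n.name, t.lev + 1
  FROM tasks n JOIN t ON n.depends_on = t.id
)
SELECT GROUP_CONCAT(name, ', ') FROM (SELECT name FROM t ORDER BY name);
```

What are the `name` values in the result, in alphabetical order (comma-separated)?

Base: id=3 (index) at lev 0.
Iteration 1: rows with depends_on in {3} -> upload (id 4, lev 1).
Iteration 2: rows with depends_on in {4} -> scan (id 13, lev 2), tag (id 15, lev 2).
Iteration 3: rows with depends_on in {13,15} -> verify (id 14, lev 3).
Iteration 4: no rows with depends_on in {14}; recursion stops.

index, scan, tag, upload, verify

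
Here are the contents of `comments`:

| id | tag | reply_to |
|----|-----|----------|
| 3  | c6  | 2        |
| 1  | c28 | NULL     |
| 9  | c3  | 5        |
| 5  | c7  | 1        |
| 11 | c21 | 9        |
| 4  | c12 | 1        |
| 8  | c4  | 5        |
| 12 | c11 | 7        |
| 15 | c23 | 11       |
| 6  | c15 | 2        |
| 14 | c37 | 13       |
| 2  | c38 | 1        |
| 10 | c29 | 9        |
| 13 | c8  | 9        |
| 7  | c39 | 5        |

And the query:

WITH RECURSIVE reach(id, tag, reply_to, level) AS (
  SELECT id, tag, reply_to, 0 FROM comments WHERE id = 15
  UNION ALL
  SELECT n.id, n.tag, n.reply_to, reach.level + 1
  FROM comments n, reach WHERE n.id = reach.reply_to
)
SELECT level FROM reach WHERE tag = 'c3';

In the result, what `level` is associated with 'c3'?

2

Base: id=15 (c23), reply_to=11, level 0.
Iteration 1: join on id=11 -> c21 (id 11, reply_to=9, level 1).
Iteration 2: join on id=9 -> c3 (id 9, reply_to=5, level 2).
Iteration 3: join on id=5 -> c7 (id 5, reply_to=1, level 3).
Iteration 4: join on id=1 -> c28 (id 1, reply_to=NULL, level 4).
Iteration 5: reply_to is NULL; no match; recursion stops.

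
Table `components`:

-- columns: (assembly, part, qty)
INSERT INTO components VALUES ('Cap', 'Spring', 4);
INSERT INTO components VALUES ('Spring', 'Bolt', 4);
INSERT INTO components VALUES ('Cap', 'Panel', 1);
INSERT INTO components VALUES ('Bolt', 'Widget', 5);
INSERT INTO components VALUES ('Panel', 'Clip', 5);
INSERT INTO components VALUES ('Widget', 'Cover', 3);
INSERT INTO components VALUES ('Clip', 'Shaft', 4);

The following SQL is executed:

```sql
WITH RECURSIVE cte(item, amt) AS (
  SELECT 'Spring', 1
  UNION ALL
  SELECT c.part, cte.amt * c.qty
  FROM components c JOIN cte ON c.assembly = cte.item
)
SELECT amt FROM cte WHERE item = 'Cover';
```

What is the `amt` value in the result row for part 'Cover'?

Base: (Spring, amt=1).
Iteration 1: components of {Spring} -> Bolt = 1*4 = 4.
Iteration 2: components of {Bolt} -> Widget = 4*5 = 20.
Iteration 3: components of {Widget} -> Cover = 20*3 = 60.
Iteration 4: no further components; recursion stops.

60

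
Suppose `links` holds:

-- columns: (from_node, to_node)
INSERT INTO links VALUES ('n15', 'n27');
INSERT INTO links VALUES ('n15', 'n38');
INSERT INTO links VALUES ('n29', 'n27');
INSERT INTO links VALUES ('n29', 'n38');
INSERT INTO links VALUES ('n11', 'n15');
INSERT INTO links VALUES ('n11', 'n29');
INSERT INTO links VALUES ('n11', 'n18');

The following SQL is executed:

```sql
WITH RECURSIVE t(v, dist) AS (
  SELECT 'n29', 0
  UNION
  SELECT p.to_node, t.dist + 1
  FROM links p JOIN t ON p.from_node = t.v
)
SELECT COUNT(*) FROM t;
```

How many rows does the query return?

3

Base: (n29, dist=0).
Iteration 1: edges from {n29} -> (n27, dist=1), (n38, dist=1).
Iteration 2: no outgoing edges from {n27,n38}; recursion stops.
Total rows emitted: 3.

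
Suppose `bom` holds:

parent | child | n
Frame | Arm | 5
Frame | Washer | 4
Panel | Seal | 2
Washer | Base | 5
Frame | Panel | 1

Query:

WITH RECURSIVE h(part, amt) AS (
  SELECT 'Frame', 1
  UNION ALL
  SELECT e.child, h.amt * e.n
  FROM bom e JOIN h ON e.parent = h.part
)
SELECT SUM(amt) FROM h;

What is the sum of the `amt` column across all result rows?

33

Base: (Frame, amt=1).
Iteration 1: components of {Frame} -> Arm = 1*5 = 5, Panel = 1*1 = 1, Washer = 1*4 = 4.
Iteration 2: components of {Arm,Panel,Washer} -> Base = 4*5 = 20, Seal = 1*2 = 2.
Iteration 3: no further components; recursion stops.
SUM(amt) = 1 + 5 + 1 + 4 + 2 + 20 = 33.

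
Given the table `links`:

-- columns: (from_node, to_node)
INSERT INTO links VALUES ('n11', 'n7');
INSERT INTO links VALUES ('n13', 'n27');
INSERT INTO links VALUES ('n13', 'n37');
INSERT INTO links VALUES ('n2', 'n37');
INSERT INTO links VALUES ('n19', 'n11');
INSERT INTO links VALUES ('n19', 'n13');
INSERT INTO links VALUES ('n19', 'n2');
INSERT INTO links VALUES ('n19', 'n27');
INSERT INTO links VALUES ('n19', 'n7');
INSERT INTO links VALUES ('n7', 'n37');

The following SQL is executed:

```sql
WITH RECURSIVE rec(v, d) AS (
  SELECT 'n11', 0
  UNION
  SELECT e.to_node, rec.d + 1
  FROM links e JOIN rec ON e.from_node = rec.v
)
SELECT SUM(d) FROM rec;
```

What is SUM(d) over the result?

Base: (n11, d=0).
Iteration 1: edges from {n11} -> (n7, d=1).
Iteration 2: edges from {n7} -> (n37, d=2).
Iteration 3: no outgoing edges from {n37}; recursion stops.
SUM(d) = 0 + 1 + 2 = 3.

3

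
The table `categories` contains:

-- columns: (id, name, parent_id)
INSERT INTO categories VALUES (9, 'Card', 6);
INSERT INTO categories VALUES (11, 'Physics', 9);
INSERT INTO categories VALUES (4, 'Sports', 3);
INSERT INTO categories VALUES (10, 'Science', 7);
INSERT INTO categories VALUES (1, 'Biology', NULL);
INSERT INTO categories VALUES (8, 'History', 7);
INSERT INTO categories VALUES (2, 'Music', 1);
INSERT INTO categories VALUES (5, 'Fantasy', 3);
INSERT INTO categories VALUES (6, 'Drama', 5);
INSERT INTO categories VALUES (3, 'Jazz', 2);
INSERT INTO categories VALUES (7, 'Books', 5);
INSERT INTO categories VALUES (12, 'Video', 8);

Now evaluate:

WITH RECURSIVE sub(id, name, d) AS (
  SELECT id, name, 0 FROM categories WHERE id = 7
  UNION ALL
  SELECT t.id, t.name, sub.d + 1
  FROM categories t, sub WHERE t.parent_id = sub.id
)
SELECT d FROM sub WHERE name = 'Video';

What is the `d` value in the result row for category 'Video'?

Base: id=7 (Books) at d 0.
Iteration 1: rows with parent_id in {7} -> History (id 8, d 1), Science (id 10, d 1).
Iteration 2: rows with parent_id in {8,10} -> Video (id 12, d 2).
Iteration 3: no rows with parent_id in {12}; recursion stops.

2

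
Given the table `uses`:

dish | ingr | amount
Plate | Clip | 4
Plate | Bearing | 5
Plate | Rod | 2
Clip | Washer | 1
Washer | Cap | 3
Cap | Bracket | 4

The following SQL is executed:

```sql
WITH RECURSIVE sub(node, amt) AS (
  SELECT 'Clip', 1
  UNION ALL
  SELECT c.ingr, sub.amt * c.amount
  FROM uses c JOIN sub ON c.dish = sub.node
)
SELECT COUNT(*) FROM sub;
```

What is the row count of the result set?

4

Base: (Clip, amt=1).
Iteration 1: components of {Clip} -> Washer = 1*1 = 1.
Iteration 2: components of {Washer} -> Cap = 1*3 = 3.
Iteration 3: components of {Cap} -> Bracket = 3*4 = 12.
Iteration 4: no further components; recursion stops.
Total rows emitted: 4.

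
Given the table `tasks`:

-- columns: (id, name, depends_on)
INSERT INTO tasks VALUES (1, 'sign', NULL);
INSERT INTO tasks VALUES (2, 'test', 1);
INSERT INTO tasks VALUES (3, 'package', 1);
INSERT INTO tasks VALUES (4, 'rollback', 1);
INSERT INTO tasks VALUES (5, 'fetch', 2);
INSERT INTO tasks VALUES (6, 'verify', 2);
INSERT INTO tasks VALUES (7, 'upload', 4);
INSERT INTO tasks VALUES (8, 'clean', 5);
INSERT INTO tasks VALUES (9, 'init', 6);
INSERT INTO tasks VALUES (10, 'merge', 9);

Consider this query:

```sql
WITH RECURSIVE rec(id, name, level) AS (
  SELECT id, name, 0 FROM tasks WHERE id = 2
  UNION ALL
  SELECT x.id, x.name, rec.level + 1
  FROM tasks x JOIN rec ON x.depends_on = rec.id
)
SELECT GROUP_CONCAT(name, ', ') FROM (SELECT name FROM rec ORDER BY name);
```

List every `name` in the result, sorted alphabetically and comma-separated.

clean, fetch, init, merge, test, verify

Base: id=2 (test) at level 0.
Iteration 1: rows with depends_on in {2} -> fetch (id 5, level 1), verify (id 6, level 1).
Iteration 2: rows with depends_on in {5,6} -> clean (id 8, level 2), init (id 9, level 2).
Iteration 3: rows with depends_on in {8,9} -> merge (id 10, level 3).
Iteration 4: no rows with depends_on in {10}; recursion stops.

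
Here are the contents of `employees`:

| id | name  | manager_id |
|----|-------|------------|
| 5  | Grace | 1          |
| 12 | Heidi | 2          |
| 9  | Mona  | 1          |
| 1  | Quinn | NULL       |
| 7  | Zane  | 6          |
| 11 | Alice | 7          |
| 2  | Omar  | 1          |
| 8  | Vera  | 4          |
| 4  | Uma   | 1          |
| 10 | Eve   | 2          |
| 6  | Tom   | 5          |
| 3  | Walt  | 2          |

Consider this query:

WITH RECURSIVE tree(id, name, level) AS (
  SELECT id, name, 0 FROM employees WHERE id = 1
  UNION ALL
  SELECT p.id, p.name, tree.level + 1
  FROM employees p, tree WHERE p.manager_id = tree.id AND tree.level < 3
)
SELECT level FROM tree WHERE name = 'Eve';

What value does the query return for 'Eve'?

2

Base: id=1 (Quinn) at level 0.
Iteration 1: rows with manager_id in {1} -> Omar (id 2, level 1), Uma (id 4, level 1), Grace (id 5, level 1), Mona (id 9, level 1).
Iteration 2: rows with manager_id in {2,4,5,9} -> Walt (id 3, level 2), Tom (id 6, level 2), Vera (id 8, level 2), Eve (id 10, level 2), Heidi (id 12, level 2).
Iteration 3: rows with manager_id in {3,6,8,10,12} -> Zane (id 7, level 3).
Iteration 4: level < 3 fails for all current rows; recursion stops.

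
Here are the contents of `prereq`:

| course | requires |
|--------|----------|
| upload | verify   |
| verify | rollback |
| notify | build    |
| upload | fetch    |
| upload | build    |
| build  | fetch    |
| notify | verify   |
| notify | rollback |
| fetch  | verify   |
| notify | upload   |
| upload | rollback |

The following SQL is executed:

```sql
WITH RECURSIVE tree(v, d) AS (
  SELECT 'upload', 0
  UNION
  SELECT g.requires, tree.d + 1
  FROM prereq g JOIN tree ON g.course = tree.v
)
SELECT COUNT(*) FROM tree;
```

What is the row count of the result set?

Base: (upload, d=0).
Iteration 1: edges from {upload} -> (build, d=1), (fetch, d=1), (rollback, d=1), (verify, d=1).
Iteration 2: edges from {build,fetch,rollback,verify} -> (fetch, d=2), (rollback, d=2), (verify, d=2).
Iteration 3: edges from {fetch,rollback,verify} -> (rollback, d=3), (verify, d=3).
Iteration 4: edges from {rollback,verify} -> (rollback, d=4).
Iteration 5: no outgoing edges from {rollback}; recursion stops.
Total rows emitted: 11.

11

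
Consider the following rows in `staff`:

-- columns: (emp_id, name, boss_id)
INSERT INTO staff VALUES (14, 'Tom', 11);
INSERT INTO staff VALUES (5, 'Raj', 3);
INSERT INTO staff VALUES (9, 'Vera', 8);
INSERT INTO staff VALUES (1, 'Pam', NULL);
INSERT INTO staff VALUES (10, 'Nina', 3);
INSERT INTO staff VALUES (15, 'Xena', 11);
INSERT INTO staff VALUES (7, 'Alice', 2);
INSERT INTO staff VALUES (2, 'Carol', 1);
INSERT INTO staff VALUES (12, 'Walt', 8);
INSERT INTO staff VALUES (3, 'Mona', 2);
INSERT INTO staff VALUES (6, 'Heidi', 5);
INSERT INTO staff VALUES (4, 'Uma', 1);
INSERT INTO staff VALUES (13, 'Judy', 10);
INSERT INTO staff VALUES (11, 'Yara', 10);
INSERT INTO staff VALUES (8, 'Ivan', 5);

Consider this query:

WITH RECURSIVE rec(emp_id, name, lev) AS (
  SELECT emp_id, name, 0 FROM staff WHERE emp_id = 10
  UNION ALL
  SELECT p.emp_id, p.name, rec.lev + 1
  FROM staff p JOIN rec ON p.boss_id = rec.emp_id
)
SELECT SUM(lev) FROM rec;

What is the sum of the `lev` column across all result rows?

Base: emp_id=10 (Nina) at lev 0.
Iteration 1: rows with boss_id in {10} -> Yara (id 11, lev 1), Judy (id 13, lev 1).
Iteration 2: rows with boss_id in {11,13} -> Tom (id 14, lev 2), Xena (id 15, lev 2).
Iteration 3: no rows with boss_id in {14,15}; recursion stops.
SUM(lev) = 0 + 1 + 1 + 2 + 2 = 6.

6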